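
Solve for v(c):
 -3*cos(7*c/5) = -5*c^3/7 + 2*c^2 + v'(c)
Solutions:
 v(c) = C1 + 5*c^4/28 - 2*c^3/3 - 15*sin(7*c/5)/7


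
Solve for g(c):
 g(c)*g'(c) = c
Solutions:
 g(c) = -sqrt(C1 + c^2)
 g(c) = sqrt(C1 + c^2)


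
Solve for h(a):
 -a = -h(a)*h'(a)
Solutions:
 h(a) = -sqrt(C1 + a^2)
 h(a) = sqrt(C1 + a^2)


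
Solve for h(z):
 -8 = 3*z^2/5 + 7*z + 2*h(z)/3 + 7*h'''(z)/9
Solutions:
 h(z) = C3*exp(-6^(1/3)*7^(2/3)*z/7) - 9*z^2/10 - 21*z/2 + (C1*sin(2^(1/3)*3^(5/6)*7^(2/3)*z/14) + C2*cos(2^(1/3)*3^(5/6)*7^(2/3)*z/14))*exp(6^(1/3)*7^(2/3)*z/14) - 12


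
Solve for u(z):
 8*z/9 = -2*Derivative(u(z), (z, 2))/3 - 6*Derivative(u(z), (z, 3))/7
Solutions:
 u(z) = C1 + C2*z + C3*exp(-7*z/9) - 2*z^3/9 + 6*z^2/7


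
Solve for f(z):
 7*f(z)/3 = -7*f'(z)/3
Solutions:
 f(z) = C1*exp(-z)


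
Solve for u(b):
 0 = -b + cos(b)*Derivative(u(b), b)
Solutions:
 u(b) = C1 + Integral(b/cos(b), b)


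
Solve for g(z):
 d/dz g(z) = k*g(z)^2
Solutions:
 g(z) = -1/(C1 + k*z)


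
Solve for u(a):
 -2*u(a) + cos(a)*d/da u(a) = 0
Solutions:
 u(a) = C1*(sin(a) + 1)/(sin(a) - 1)


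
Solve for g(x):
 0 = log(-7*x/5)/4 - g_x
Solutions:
 g(x) = C1 + x*log(-x)/4 + x*(-log(5) - 1 + log(7))/4


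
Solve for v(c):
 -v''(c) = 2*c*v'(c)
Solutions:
 v(c) = C1 + C2*erf(c)


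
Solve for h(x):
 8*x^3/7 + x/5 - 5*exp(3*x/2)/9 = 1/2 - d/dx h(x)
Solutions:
 h(x) = C1 - 2*x^4/7 - x^2/10 + x/2 + 10*exp(3*x/2)/27


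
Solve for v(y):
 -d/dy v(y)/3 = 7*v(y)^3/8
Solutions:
 v(y) = -2*sqrt(-1/(C1 - 21*y))
 v(y) = 2*sqrt(-1/(C1 - 21*y))


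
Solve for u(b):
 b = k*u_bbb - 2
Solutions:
 u(b) = C1 + C2*b + C3*b^2 + b^4/(24*k) + b^3/(3*k)


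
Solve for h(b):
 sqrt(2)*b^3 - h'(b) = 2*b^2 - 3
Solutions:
 h(b) = C1 + sqrt(2)*b^4/4 - 2*b^3/3 + 3*b


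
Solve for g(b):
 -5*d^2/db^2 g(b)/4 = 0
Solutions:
 g(b) = C1 + C2*b


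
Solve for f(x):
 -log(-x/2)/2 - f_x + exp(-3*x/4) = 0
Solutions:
 f(x) = C1 - x*log(-x)/2 + x*(log(2) + 1)/2 - 4*exp(-3*x/4)/3


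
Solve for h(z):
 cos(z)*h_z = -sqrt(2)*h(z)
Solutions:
 h(z) = C1*(sin(z) - 1)^(sqrt(2)/2)/(sin(z) + 1)^(sqrt(2)/2)


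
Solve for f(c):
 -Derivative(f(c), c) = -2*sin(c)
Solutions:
 f(c) = C1 - 2*cos(c)


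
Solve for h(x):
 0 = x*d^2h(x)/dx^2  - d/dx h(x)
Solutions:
 h(x) = C1 + C2*x^2


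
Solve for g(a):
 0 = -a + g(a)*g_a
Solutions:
 g(a) = -sqrt(C1 + a^2)
 g(a) = sqrt(C1 + a^2)


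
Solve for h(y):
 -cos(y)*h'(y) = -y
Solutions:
 h(y) = C1 + Integral(y/cos(y), y)


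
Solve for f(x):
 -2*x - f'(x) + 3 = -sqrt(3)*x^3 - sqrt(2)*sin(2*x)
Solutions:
 f(x) = C1 + sqrt(3)*x^4/4 - x^2 + 3*x - sqrt(2)*cos(2*x)/2


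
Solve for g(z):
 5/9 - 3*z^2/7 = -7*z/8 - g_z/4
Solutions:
 g(z) = C1 + 4*z^3/7 - 7*z^2/4 - 20*z/9


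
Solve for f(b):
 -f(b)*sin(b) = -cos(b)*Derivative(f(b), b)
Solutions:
 f(b) = C1/cos(b)


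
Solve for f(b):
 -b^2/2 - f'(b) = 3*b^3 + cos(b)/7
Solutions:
 f(b) = C1 - 3*b^4/4 - b^3/6 - sin(b)/7


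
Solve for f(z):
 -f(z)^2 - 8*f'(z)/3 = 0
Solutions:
 f(z) = 8/(C1 + 3*z)


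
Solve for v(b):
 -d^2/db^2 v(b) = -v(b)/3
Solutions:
 v(b) = C1*exp(-sqrt(3)*b/3) + C2*exp(sqrt(3)*b/3)


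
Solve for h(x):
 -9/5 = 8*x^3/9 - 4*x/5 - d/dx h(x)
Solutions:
 h(x) = C1 + 2*x^4/9 - 2*x^2/5 + 9*x/5


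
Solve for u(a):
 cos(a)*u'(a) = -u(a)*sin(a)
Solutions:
 u(a) = C1*cos(a)


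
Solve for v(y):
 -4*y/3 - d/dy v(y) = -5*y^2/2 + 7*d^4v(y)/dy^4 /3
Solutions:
 v(y) = C1 + C4*exp(-3^(1/3)*7^(2/3)*y/7) + 5*y^3/6 - 2*y^2/3 + (C2*sin(3^(5/6)*7^(2/3)*y/14) + C3*cos(3^(5/6)*7^(2/3)*y/14))*exp(3^(1/3)*7^(2/3)*y/14)


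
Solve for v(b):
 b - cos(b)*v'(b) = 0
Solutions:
 v(b) = C1 + Integral(b/cos(b), b)


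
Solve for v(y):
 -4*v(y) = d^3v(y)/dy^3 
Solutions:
 v(y) = C3*exp(-2^(2/3)*y) + (C1*sin(2^(2/3)*sqrt(3)*y/2) + C2*cos(2^(2/3)*sqrt(3)*y/2))*exp(2^(2/3)*y/2)


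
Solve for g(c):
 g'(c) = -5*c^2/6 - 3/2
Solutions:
 g(c) = C1 - 5*c^3/18 - 3*c/2


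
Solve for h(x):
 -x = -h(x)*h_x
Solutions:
 h(x) = -sqrt(C1 + x^2)
 h(x) = sqrt(C1 + x^2)


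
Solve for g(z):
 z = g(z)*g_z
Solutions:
 g(z) = -sqrt(C1 + z^2)
 g(z) = sqrt(C1 + z^2)


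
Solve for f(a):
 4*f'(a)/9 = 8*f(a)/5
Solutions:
 f(a) = C1*exp(18*a/5)


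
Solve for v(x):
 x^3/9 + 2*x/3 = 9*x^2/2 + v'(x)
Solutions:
 v(x) = C1 + x^4/36 - 3*x^3/2 + x^2/3


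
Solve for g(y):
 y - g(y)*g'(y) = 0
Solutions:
 g(y) = -sqrt(C1 + y^2)
 g(y) = sqrt(C1 + y^2)


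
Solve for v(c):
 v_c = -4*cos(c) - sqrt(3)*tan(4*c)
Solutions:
 v(c) = C1 + sqrt(3)*log(cos(4*c))/4 - 4*sin(c)


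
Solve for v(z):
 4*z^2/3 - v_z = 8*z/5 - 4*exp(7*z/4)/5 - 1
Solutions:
 v(z) = C1 + 4*z^3/9 - 4*z^2/5 + z + 16*exp(7*z/4)/35


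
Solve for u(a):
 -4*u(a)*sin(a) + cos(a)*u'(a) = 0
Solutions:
 u(a) = C1/cos(a)^4


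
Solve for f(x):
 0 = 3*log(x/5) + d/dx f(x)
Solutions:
 f(x) = C1 - 3*x*log(x) + 3*x + x*log(125)


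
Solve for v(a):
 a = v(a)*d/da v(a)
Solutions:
 v(a) = -sqrt(C1 + a^2)
 v(a) = sqrt(C1 + a^2)


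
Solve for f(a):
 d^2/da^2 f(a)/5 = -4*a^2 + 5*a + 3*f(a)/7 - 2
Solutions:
 f(a) = C1*exp(-sqrt(105)*a/7) + C2*exp(sqrt(105)*a/7) + 28*a^2/3 - 35*a/3 + 602/45


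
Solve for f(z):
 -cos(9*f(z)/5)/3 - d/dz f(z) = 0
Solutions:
 z/3 - 5*log(sin(9*f(z)/5) - 1)/18 + 5*log(sin(9*f(z)/5) + 1)/18 = C1


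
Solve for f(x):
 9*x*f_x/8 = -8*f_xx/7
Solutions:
 f(x) = C1 + C2*erf(3*sqrt(14)*x/16)


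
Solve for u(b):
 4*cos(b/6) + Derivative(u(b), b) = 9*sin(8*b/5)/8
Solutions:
 u(b) = C1 - 24*sin(b/6) - 45*cos(8*b/5)/64


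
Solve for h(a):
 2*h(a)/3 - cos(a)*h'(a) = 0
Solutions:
 h(a) = C1*(sin(a) + 1)^(1/3)/(sin(a) - 1)^(1/3)


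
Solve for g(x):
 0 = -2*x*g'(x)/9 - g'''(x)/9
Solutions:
 g(x) = C1 + Integral(C2*airyai(-2^(1/3)*x) + C3*airybi(-2^(1/3)*x), x)


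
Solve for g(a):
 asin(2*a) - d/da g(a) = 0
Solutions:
 g(a) = C1 + a*asin(2*a) + sqrt(1 - 4*a^2)/2


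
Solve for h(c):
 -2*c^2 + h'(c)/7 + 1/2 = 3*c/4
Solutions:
 h(c) = C1 + 14*c^3/3 + 21*c^2/8 - 7*c/2


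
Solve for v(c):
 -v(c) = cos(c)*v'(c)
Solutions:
 v(c) = C1*sqrt(sin(c) - 1)/sqrt(sin(c) + 1)


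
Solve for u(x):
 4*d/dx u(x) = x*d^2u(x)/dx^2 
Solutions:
 u(x) = C1 + C2*x^5


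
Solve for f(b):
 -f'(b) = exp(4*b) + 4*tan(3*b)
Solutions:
 f(b) = C1 - exp(4*b)/4 + 4*log(cos(3*b))/3


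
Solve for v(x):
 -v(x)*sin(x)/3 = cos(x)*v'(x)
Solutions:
 v(x) = C1*cos(x)^(1/3)


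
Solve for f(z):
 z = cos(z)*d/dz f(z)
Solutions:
 f(z) = C1 + Integral(z/cos(z), z)


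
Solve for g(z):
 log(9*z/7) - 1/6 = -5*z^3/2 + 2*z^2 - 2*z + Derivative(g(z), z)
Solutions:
 g(z) = C1 + 5*z^4/8 - 2*z^3/3 + z^2 + z*log(z) - 7*z/6 + z*log(9/7)


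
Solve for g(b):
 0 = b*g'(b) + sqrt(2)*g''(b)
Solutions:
 g(b) = C1 + C2*erf(2^(1/4)*b/2)


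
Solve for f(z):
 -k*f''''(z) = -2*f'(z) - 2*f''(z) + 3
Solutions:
 f(z) = C1 + C2*exp(z*(3^(1/3)*(sqrt(3)*sqrt((27 - 8/k)/k^2) - 9/k)^(1/3)/6 - 3^(5/6)*I*(sqrt(3)*sqrt((27 - 8/k)/k^2) - 9/k)^(1/3)/6 - 4/(k*(-3^(1/3) + 3^(5/6)*I)*(sqrt(3)*sqrt((27 - 8/k)/k^2) - 9/k)^(1/3)))) + C3*exp(z*(3^(1/3)*(sqrt(3)*sqrt((27 - 8/k)/k^2) - 9/k)^(1/3)/6 + 3^(5/6)*I*(sqrt(3)*sqrt((27 - 8/k)/k^2) - 9/k)^(1/3)/6 + 4/(k*(3^(1/3) + 3^(5/6)*I)*(sqrt(3)*sqrt((27 - 8/k)/k^2) - 9/k)^(1/3)))) + C4*exp(-3^(1/3)*z*((sqrt(3)*sqrt((27 - 8/k)/k^2) - 9/k)^(1/3) + 2*3^(1/3)/(k*(sqrt(3)*sqrt((27 - 8/k)/k^2) - 9/k)^(1/3)))/3) + 3*z/2


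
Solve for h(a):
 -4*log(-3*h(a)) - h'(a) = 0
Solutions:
 Integral(1/(log(-_y) + log(3)), (_y, h(a)))/4 = C1 - a


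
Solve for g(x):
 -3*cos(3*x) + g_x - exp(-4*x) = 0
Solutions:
 g(x) = C1 + sin(3*x) - exp(-4*x)/4


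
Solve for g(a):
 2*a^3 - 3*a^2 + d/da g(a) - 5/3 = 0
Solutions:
 g(a) = C1 - a^4/2 + a^3 + 5*a/3


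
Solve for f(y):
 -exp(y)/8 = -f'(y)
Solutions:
 f(y) = C1 + exp(y)/8


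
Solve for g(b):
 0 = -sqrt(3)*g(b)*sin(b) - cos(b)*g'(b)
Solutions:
 g(b) = C1*cos(b)^(sqrt(3))


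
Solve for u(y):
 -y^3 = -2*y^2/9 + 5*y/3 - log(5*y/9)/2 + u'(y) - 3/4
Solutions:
 u(y) = C1 - y^4/4 + 2*y^3/27 - 5*y^2/6 + y*log(y)/2 + y*log(sqrt(5)/3) + y/4


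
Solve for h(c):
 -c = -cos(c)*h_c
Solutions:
 h(c) = C1 + Integral(c/cos(c), c)


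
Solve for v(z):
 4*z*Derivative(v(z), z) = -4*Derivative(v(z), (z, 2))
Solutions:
 v(z) = C1 + C2*erf(sqrt(2)*z/2)


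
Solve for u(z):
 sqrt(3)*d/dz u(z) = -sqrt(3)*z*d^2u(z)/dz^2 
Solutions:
 u(z) = C1 + C2*log(z)


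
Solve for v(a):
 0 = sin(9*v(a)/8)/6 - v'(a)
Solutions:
 -a/6 + 4*log(cos(9*v(a)/8) - 1)/9 - 4*log(cos(9*v(a)/8) + 1)/9 = C1


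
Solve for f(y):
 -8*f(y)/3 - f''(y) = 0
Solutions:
 f(y) = C1*sin(2*sqrt(6)*y/3) + C2*cos(2*sqrt(6)*y/3)


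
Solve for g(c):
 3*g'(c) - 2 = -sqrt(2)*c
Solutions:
 g(c) = C1 - sqrt(2)*c^2/6 + 2*c/3


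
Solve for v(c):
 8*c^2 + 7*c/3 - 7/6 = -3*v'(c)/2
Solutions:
 v(c) = C1 - 16*c^3/9 - 7*c^2/9 + 7*c/9


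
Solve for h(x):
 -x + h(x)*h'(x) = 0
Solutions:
 h(x) = -sqrt(C1 + x^2)
 h(x) = sqrt(C1 + x^2)


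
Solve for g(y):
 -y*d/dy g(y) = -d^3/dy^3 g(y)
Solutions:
 g(y) = C1 + Integral(C2*airyai(y) + C3*airybi(y), y)


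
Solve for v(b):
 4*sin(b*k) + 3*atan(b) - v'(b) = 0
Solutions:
 v(b) = C1 + 3*b*atan(b) + 4*Piecewise((-cos(b*k)/k, Ne(k, 0)), (0, True)) - 3*log(b^2 + 1)/2


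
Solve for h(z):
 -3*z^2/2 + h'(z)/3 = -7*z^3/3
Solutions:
 h(z) = C1 - 7*z^4/4 + 3*z^3/2


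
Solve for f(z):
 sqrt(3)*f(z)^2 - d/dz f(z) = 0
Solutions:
 f(z) = -1/(C1 + sqrt(3)*z)


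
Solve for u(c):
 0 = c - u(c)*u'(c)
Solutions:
 u(c) = -sqrt(C1 + c^2)
 u(c) = sqrt(C1 + c^2)


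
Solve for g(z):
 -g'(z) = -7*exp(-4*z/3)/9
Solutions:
 g(z) = C1 - 7*exp(-4*z/3)/12


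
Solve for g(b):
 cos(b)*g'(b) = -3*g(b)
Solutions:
 g(b) = C1*(sin(b) - 1)^(3/2)/(sin(b) + 1)^(3/2)


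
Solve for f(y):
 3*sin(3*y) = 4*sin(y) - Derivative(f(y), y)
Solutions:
 f(y) = C1 - 4*cos(y) + cos(3*y)


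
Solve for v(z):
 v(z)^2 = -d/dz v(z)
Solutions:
 v(z) = 1/(C1 + z)


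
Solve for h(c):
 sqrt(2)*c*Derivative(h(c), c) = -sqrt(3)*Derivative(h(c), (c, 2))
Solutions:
 h(c) = C1 + C2*erf(6^(3/4)*c/6)


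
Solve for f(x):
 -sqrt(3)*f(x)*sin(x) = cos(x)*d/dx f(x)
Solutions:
 f(x) = C1*cos(x)^(sqrt(3))


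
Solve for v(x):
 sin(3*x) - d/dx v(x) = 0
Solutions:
 v(x) = C1 - cos(3*x)/3


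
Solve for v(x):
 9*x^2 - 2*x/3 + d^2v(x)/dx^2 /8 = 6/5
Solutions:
 v(x) = C1 + C2*x - 6*x^4 + 8*x^3/9 + 24*x^2/5


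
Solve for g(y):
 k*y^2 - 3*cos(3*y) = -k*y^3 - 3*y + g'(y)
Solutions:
 g(y) = C1 + k*y^4/4 + k*y^3/3 + 3*y^2/2 - sin(3*y)


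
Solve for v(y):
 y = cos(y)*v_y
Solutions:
 v(y) = C1 + Integral(y/cos(y), y)


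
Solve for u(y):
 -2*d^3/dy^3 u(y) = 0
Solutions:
 u(y) = C1 + C2*y + C3*y^2


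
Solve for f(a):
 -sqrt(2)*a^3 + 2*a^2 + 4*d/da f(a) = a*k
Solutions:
 f(a) = C1 + sqrt(2)*a^4/16 - a^3/6 + a^2*k/8


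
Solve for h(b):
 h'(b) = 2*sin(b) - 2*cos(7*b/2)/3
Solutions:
 h(b) = C1 - 4*sin(7*b/2)/21 - 2*cos(b)


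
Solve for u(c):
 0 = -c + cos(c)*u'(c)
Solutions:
 u(c) = C1 + Integral(c/cos(c), c)


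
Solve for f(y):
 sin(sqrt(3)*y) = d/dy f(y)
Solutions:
 f(y) = C1 - sqrt(3)*cos(sqrt(3)*y)/3


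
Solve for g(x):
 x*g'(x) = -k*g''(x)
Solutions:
 g(x) = C1 + C2*sqrt(k)*erf(sqrt(2)*x*sqrt(1/k)/2)


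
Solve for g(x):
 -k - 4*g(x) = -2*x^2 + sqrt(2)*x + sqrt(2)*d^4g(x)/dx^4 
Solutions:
 g(x) = -k/4 + x^2/2 - sqrt(2)*x/4 + (C1*sin(2^(7/8)*x/2) + C2*cos(2^(7/8)*x/2))*exp(-2^(7/8)*x/2) + (C3*sin(2^(7/8)*x/2) + C4*cos(2^(7/8)*x/2))*exp(2^(7/8)*x/2)


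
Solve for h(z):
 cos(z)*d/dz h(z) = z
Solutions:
 h(z) = C1 + Integral(z/cos(z), z)


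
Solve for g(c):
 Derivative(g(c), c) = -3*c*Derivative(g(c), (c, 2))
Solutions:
 g(c) = C1 + C2*c^(2/3)


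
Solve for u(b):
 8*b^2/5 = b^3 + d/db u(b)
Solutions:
 u(b) = C1 - b^4/4 + 8*b^3/15


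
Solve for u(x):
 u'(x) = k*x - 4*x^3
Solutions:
 u(x) = C1 + k*x^2/2 - x^4


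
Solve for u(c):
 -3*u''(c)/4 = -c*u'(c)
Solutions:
 u(c) = C1 + C2*erfi(sqrt(6)*c/3)


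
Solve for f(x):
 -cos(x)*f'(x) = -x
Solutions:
 f(x) = C1 + Integral(x/cos(x), x)


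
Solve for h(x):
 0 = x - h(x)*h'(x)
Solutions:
 h(x) = -sqrt(C1 + x^2)
 h(x) = sqrt(C1 + x^2)


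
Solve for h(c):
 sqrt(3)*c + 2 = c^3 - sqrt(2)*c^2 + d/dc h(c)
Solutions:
 h(c) = C1 - c^4/4 + sqrt(2)*c^3/3 + sqrt(3)*c^2/2 + 2*c


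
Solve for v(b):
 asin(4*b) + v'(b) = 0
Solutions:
 v(b) = C1 - b*asin(4*b) - sqrt(1 - 16*b^2)/4


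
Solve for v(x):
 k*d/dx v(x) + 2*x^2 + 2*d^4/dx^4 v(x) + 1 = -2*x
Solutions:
 v(x) = C1 + C2*exp(2^(2/3)*x*(-k)^(1/3)/2) + C3*exp(2^(2/3)*x*(-k)^(1/3)*(-1 + sqrt(3)*I)/4) + C4*exp(-2^(2/3)*x*(-k)^(1/3)*(1 + sqrt(3)*I)/4) - 2*x^3/(3*k) - x^2/k - x/k


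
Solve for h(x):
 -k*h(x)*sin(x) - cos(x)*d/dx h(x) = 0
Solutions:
 h(x) = C1*exp(k*log(cos(x)))


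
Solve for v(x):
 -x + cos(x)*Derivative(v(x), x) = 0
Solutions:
 v(x) = C1 + Integral(x/cos(x), x)


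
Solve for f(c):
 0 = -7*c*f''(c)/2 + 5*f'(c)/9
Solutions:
 f(c) = C1 + C2*c^(73/63)


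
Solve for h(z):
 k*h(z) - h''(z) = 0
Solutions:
 h(z) = C1*exp(-sqrt(k)*z) + C2*exp(sqrt(k)*z)


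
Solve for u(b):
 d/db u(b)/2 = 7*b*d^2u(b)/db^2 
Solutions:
 u(b) = C1 + C2*b^(15/14)


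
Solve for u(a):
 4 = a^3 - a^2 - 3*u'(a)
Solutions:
 u(a) = C1 + a^4/12 - a^3/9 - 4*a/3


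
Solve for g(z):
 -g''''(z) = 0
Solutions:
 g(z) = C1 + C2*z + C3*z^2 + C4*z^3


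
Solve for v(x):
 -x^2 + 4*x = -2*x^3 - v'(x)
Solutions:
 v(x) = C1 - x^4/2 + x^3/3 - 2*x^2


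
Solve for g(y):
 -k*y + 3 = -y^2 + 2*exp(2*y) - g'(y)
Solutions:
 g(y) = C1 + k*y^2/2 - y^3/3 - 3*y + exp(2*y)


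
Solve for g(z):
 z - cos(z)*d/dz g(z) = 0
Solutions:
 g(z) = C1 + Integral(z/cos(z), z)


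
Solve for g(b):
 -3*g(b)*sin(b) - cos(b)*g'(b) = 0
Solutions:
 g(b) = C1*cos(b)^3


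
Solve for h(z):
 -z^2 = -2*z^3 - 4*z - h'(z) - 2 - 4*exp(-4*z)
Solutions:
 h(z) = C1 - z^4/2 + z^3/3 - 2*z^2 - 2*z + exp(-4*z)


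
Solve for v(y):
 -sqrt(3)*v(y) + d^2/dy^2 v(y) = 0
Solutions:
 v(y) = C1*exp(-3^(1/4)*y) + C2*exp(3^(1/4)*y)


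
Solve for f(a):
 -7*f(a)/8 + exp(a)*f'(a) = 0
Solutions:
 f(a) = C1*exp(-7*exp(-a)/8)


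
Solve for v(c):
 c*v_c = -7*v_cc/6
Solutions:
 v(c) = C1 + C2*erf(sqrt(21)*c/7)


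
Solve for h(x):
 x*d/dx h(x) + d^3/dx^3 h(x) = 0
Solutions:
 h(x) = C1 + Integral(C2*airyai(-x) + C3*airybi(-x), x)


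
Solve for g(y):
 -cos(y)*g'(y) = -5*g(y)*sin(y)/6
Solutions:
 g(y) = C1/cos(y)^(5/6)


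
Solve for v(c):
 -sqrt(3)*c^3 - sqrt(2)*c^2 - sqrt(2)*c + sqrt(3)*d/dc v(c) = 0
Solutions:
 v(c) = C1 + c^4/4 + sqrt(6)*c^3/9 + sqrt(6)*c^2/6


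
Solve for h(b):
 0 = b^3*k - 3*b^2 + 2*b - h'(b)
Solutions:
 h(b) = C1 + b^4*k/4 - b^3 + b^2


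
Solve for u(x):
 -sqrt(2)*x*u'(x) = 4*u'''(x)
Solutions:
 u(x) = C1 + Integral(C2*airyai(-sqrt(2)*x/2) + C3*airybi(-sqrt(2)*x/2), x)


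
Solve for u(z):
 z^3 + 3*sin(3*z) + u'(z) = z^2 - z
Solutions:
 u(z) = C1 - z^4/4 + z^3/3 - z^2/2 + cos(3*z)


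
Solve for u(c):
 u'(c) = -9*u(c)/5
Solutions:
 u(c) = C1*exp(-9*c/5)


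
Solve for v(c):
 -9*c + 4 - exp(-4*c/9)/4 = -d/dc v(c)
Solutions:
 v(c) = C1 + 9*c^2/2 - 4*c - 9*exp(-4*c/9)/16


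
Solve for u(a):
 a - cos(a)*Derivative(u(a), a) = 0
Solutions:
 u(a) = C1 + Integral(a/cos(a), a)


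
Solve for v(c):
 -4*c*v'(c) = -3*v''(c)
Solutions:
 v(c) = C1 + C2*erfi(sqrt(6)*c/3)


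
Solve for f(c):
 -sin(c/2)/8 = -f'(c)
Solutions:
 f(c) = C1 - cos(c/2)/4


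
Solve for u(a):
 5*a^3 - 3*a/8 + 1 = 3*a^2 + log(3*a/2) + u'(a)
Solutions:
 u(a) = C1 + 5*a^4/4 - a^3 - 3*a^2/16 - a*log(a) + a*log(2/3) + 2*a


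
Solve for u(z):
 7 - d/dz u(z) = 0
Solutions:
 u(z) = C1 + 7*z


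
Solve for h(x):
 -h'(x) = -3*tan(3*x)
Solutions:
 h(x) = C1 - log(cos(3*x))


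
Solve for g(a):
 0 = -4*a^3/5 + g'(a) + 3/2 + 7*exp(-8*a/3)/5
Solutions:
 g(a) = C1 + a^4/5 - 3*a/2 + 21*exp(-8*a/3)/40


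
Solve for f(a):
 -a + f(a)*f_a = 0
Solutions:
 f(a) = -sqrt(C1 + a^2)
 f(a) = sqrt(C1 + a^2)


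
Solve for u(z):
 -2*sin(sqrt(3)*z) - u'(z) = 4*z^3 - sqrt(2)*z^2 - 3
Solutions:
 u(z) = C1 - z^4 + sqrt(2)*z^3/3 + 3*z + 2*sqrt(3)*cos(sqrt(3)*z)/3


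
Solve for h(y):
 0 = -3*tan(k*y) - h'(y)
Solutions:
 h(y) = C1 - 3*Piecewise((-log(cos(k*y))/k, Ne(k, 0)), (0, True))


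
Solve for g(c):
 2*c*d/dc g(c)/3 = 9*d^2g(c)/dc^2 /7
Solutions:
 g(c) = C1 + C2*erfi(sqrt(21)*c/9)


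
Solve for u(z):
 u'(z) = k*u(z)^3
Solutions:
 u(z) = -sqrt(2)*sqrt(-1/(C1 + k*z))/2
 u(z) = sqrt(2)*sqrt(-1/(C1 + k*z))/2


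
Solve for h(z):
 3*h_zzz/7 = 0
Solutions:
 h(z) = C1 + C2*z + C3*z^2


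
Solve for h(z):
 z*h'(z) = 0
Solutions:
 h(z) = C1


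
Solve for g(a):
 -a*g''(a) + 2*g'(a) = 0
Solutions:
 g(a) = C1 + C2*a^3


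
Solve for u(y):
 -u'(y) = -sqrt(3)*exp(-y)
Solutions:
 u(y) = C1 - sqrt(3)*exp(-y)


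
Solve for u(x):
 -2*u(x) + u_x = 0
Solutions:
 u(x) = C1*exp(2*x)


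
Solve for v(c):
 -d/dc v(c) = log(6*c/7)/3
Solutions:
 v(c) = C1 - c*log(c)/3 - c*log(6)/3 + c/3 + c*log(7)/3


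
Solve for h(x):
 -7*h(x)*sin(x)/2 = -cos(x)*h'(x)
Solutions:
 h(x) = C1/cos(x)^(7/2)


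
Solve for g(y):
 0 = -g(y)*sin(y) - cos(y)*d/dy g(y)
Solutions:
 g(y) = C1*cos(y)


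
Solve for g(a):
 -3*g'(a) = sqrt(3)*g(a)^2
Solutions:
 g(a) = 3/(C1 + sqrt(3)*a)


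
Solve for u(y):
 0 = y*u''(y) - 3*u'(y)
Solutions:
 u(y) = C1 + C2*y^4


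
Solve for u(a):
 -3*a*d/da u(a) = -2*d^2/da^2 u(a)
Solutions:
 u(a) = C1 + C2*erfi(sqrt(3)*a/2)


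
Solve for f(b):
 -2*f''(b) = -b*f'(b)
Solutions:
 f(b) = C1 + C2*erfi(b/2)


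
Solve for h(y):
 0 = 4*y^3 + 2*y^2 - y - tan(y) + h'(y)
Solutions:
 h(y) = C1 - y^4 - 2*y^3/3 + y^2/2 - log(cos(y))


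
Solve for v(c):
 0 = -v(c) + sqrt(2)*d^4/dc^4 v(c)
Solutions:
 v(c) = C1*exp(-2^(7/8)*c/2) + C2*exp(2^(7/8)*c/2) + C3*sin(2^(7/8)*c/2) + C4*cos(2^(7/8)*c/2)


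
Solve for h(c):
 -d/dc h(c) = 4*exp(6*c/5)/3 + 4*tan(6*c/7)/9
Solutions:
 h(c) = C1 - 10*exp(6*c/5)/9 + 14*log(cos(6*c/7))/27


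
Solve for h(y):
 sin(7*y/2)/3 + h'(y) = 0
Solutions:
 h(y) = C1 + 2*cos(7*y/2)/21


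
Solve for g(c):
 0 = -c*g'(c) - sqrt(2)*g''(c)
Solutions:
 g(c) = C1 + C2*erf(2^(1/4)*c/2)


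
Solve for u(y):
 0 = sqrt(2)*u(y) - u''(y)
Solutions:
 u(y) = C1*exp(-2^(1/4)*y) + C2*exp(2^(1/4)*y)


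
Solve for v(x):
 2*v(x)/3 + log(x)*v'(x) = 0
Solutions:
 v(x) = C1*exp(-2*li(x)/3)


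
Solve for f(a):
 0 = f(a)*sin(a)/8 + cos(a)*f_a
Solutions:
 f(a) = C1*cos(a)^(1/8)


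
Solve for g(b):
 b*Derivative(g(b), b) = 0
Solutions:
 g(b) = C1


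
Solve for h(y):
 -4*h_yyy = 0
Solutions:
 h(y) = C1 + C2*y + C3*y^2


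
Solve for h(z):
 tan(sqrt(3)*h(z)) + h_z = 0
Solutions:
 h(z) = sqrt(3)*(pi - asin(C1*exp(-sqrt(3)*z)))/3
 h(z) = sqrt(3)*asin(C1*exp(-sqrt(3)*z))/3


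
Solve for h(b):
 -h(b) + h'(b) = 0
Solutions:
 h(b) = C1*exp(b)


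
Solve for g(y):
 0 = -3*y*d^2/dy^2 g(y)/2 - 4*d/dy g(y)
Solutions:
 g(y) = C1 + C2/y^(5/3)


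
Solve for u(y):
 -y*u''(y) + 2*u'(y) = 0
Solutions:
 u(y) = C1 + C2*y^3


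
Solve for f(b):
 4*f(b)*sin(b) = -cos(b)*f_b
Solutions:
 f(b) = C1*cos(b)^4


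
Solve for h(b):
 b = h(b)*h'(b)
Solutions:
 h(b) = -sqrt(C1 + b^2)
 h(b) = sqrt(C1 + b^2)


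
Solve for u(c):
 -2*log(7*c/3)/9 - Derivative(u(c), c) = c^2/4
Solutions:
 u(c) = C1 - c^3/12 - 2*c*log(c)/9 - 2*c*log(7)/9 + 2*c/9 + 2*c*log(3)/9


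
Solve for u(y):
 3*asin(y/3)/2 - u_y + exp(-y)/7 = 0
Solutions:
 u(y) = C1 + 3*y*asin(y/3)/2 + 3*sqrt(9 - y^2)/2 - exp(-y)/7


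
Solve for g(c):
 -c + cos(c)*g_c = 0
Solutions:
 g(c) = C1 + Integral(c/cos(c), c)


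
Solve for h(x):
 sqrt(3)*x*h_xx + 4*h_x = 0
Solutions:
 h(x) = C1 + C2*x^(1 - 4*sqrt(3)/3)


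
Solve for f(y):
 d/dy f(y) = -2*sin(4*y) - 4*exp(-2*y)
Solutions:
 f(y) = C1 + cos(4*y)/2 + 2*exp(-2*y)


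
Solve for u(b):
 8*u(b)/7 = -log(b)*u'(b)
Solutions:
 u(b) = C1*exp(-8*li(b)/7)


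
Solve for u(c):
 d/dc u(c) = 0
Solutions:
 u(c) = C1


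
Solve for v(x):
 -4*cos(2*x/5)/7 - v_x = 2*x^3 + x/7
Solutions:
 v(x) = C1 - x^4/2 - x^2/14 - 10*sin(2*x/5)/7


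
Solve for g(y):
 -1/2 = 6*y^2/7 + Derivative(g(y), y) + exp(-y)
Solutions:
 g(y) = C1 - 2*y^3/7 - y/2 + exp(-y)


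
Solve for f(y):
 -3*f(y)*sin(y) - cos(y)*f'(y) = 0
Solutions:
 f(y) = C1*cos(y)^3


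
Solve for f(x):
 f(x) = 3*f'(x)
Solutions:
 f(x) = C1*exp(x/3)


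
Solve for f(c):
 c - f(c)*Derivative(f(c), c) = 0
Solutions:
 f(c) = -sqrt(C1 + c^2)
 f(c) = sqrt(C1 + c^2)


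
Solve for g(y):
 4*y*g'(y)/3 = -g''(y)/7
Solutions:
 g(y) = C1 + C2*erf(sqrt(42)*y/3)


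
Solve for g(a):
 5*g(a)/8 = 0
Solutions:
 g(a) = 0


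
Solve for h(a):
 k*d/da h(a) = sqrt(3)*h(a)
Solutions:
 h(a) = C1*exp(sqrt(3)*a/k)


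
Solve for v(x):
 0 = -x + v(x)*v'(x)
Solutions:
 v(x) = -sqrt(C1 + x^2)
 v(x) = sqrt(C1 + x^2)


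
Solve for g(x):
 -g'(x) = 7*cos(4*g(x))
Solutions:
 g(x) = -asin((C1 + exp(56*x))/(C1 - exp(56*x)))/4 + pi/4
 g(x) = asin((C1 + exp(56*x))/(C1 - exp(56*x)))/4


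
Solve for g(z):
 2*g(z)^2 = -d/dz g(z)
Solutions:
 g(z) = 1/(C1 + 2*z)


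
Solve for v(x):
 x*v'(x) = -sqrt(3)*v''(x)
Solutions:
 v(x) = C1 + C2*erf(sqrt(2)*3^(3/4)*x/6)


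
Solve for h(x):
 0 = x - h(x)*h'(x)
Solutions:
 h(x) = -sqrt(C1 + x^2)
 h(x) = sqrt(C1 + x^2)


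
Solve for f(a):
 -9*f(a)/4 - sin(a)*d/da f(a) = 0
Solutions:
 f(a) = C1*(cos(a) + 1)^(9/8)/(cos(a) - 1)^(9/8)


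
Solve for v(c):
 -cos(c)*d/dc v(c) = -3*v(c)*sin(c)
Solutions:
 v(c) = C1/cos(c)^3


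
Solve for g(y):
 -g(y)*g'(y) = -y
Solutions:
 g(y) = -sqrt(C1 + y^2)
 g(y) = sqrt(C1 + y^2)


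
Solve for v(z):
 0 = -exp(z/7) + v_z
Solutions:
 v(z) = C1 + 7*exp(z/7)


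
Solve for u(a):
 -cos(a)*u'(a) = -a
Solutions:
 u(a) = C1 + Integral(a/cos(a), a)


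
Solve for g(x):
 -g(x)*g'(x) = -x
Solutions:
 g(x) = -sqrt(C1 + x^2)
 g(x) = sqrt(C1 + x^2)


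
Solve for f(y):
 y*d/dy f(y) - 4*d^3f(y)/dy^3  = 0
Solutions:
 f(y) = C1 + Integral(C2*airyai(2^(1/3)*y/2) + C3*airybi(2^(1/3)*y/2), y)


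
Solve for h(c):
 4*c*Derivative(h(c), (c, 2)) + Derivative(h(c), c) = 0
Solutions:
 h(c) = C1 + C2*c^(3/4)


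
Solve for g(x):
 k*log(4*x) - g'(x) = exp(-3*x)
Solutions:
 g(x) = C1 + k*x*log(x) + k*x*(-1 + 2*log(2)) + exp(-3*x)/3


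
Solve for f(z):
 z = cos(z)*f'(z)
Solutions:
 f(z) = C1 + Integral(z/cos(z), z)


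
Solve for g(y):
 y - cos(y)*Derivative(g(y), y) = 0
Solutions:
 g(y) = C1 + Integral(y/cos(y), y)


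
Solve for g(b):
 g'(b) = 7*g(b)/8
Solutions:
 g(b) = C1*exp(7*b/8)


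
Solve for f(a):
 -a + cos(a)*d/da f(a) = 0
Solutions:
 f(a) = C1 + Integral(a/cos(a), a)


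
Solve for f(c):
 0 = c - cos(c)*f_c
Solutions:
 f(c) = C1 + Integral(c/cos(c), c)


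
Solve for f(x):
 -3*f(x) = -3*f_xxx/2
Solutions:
 f(x) = C3*exp(2^(1/3)*x) + (C1*sin(2^(1/3)*sqrt(3)*x/2) + C2*cos(2^(1/3)*sqrt(3)*x/2))*exp(-2^(1/3)*x/2)


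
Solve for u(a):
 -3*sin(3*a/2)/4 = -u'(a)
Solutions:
 u(a) = C1 - cos(3*a/2)/2


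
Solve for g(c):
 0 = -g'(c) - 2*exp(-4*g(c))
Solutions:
 g(c) = log(-I*(C1 - 8*c)^(1/4))
 g(c) = log(I*(C1 - 8*c)^(1/4))
 g(c) = log(-(C1 - 8*c)^(1/4))
 g(c) = log(C1 - 8*c)/4


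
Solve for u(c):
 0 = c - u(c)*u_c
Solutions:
 u(c) = -sqrt(C1 + c^2)
 u(c) = sqrt(C1 + c^2)


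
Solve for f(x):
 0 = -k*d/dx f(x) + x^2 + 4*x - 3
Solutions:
 f(x) = C1 + x^3/(3*k) + 2*x^2/k - 3*x/k


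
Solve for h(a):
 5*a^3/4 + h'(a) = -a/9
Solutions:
 h(a) = C1 - 5*a^4/16 - a^2/18


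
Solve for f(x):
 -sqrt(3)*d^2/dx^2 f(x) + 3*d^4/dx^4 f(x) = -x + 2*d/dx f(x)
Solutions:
 f(x) = C1 + C2*exp(-x*(sqrt(3)/(sqrt(3)*sqrt(27 - sqrt(3)) + 9)^(1/3) + (sqrt(3)*sqrt(27 - sqrt(3)) + 9)^(1/3))/6)*sin(x*(-sqrt(3)*(sqrt(3)*sqrt(27 - sqrt(3)) + 9)^(1/3) + 3/(sqrt(3)*sqrt(27 - sqrt(3)) + 9)^(1/3))/6) + C3*exp(-x*(sqrt(3)/(sqrt(3)*sqrt(27 - sqrt(3)) + 9)^(1/3) + (sqrt(3)*sqrt(27 - sqrt(3)) + 9)^(1/3))/6)*cos(x*(-sqrt(3)*(sqrt(3)*sqrt(27 - sqrt(3)) + 9)^(1/3) + 3/(sqrt(3)*sqrt(27 - sqrt(3)) + 9)^(1/3))/6) + C4*exp(x*(sqrt(3)/(sqrt(3)*sqrt(27 - sqrt(3)) + 9)^(1/3) + (sqrt(3)*sqrt(27 - sqrt(3)) + 9)^(1/3))/3) + x^2/4 - sqrt(3)*x/4


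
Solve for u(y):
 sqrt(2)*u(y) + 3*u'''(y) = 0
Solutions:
 u(y) = C3*exp(-2^(1/6)*3^(2/3)*y/3) + (C1*sin(6^(1/6)*y/2) + C2*cos(6^(1/6)*y/2))*exp(2^(1/6)*3^(2/3)*y/6)


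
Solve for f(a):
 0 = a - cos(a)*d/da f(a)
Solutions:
 f(a) = C1 + Integral(a/cos(a), a)


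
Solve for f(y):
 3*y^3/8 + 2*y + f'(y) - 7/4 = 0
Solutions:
 f(y) = C1 - 3*y^4/32 - y^2 + 7*y/4


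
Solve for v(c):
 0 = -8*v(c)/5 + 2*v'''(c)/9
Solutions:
 v(c) = C3*exp(30^(2/3)*c/5) + (C1*sin(3*10^(2/3)*3^(1/6)*c/10) + C2*cos(3*10^(2/3)*3^(1/6)*c/10))*exp(-30^(2/3)*c/10)


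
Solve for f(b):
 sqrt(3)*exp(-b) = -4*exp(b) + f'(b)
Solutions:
 f(b) = C1 + 4*exp(b) - sqrt(3)*exp(-b)


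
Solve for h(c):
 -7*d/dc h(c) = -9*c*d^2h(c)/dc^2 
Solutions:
 h(c) = C1 + C2*c^(16/9)


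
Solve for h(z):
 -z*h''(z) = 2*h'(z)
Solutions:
 h(z) = C1 + C2/z


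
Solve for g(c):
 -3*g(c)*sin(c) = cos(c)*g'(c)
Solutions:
 g(c) = C1*cos(c)^3


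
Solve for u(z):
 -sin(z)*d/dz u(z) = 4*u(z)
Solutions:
 u(z) = C1*(cos(z)^2 + 2*cos(z) + 1)/(cos(z)^2 - 2*cos(z) + 1)


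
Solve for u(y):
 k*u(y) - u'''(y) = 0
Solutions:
 u(y) = C1*exp(k^(1/3)*y) + C2*exp(k^(1/3)*y*(-1 + sqrt(3)*I)/2) + C3*exp(-k^(1/3)*y*(1 + sqrt(3)*I)/2)


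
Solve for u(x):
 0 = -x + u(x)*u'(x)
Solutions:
 u(x) = -sqrt(C1 + x^2)
 u(x) = sqrt(C1 + x^2)


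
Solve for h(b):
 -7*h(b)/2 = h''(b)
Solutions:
 h(b) = C1*sin(sqrt(14)*b/2) + C2*cos(sqrt(14)*b/2)


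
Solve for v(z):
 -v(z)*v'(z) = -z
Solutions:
 v(z) = -sqrt(C1 + z^2)
 v(z) = sqrt(C1 + z^2)


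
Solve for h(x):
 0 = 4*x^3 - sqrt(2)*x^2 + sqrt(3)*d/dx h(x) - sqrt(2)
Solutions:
 h(x) = C1 - sqrt(3)*x^4/3 + sqrt(6)*x^3/9 + sqrt(6)*x/3


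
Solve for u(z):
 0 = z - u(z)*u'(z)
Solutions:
 u(z) = -sqrt(C1 + z^2)
 u(z) = sqrt(C1 + z^2)


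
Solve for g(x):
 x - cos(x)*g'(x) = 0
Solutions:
 g(x) = C1 + Integral(x/cos(x), x)


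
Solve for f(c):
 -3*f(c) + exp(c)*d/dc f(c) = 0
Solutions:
 f(c) = C1*exp(-3*exp(-c))


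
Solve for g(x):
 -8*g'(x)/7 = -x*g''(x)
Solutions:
 g(x) = C1 + C2*x^(15/7)


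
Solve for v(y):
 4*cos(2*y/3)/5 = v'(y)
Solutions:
 v(y) = C1 + 6*sin(2*y/3)/5


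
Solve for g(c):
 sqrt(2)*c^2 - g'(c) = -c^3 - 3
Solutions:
 g(c) = C1 + c^4/4 + sqrt(2)*c^3/3 + 3*c


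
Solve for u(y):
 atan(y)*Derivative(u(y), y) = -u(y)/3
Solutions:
 u(y) = C1*exp(-Integral(1/atan(y), y)/3)


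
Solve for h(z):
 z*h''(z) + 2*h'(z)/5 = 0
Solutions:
 h(z) = C1 + C2*z^(3/5)


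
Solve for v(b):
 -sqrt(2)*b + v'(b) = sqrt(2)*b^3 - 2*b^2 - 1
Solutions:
 v(b) = C1 + sqrt(2)*b^4/4 - 2*b^3/3 + sqrt(2)*b^2/2 - b


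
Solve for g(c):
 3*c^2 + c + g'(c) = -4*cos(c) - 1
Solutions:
 g(c) = C1 - c^3 - c^2/2 - c - 4*sin(c)


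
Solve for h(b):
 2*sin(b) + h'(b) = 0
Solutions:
 h(b) = C1 + 2*cos(b)


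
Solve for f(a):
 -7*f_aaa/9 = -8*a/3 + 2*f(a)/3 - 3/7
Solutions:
 f(a) = C3*exp(-6^(1/3)*7^(2/3)*a/7) + 4*a + (C1*sin(2^(1/3)*3^(5/6)*7^(2/3)*a/14) + C2*cos(2^(1/3)*3^(5/6)*7^(2/3)*a/14))*exp(6^(1/3)*7^(2/3)*a/14) + 9/14


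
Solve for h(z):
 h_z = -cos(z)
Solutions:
 h(z) = C1 - sin(z)


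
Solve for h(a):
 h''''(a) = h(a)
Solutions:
 h(a) = C1*exp(-a) + C2*exp(a) + C3*sin(a) + C4*cos(a)


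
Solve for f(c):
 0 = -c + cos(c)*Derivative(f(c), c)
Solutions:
 f(c) = C1 + Integral(c/cos(c), c)


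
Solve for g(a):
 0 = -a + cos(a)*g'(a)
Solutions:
 g(a) = C1 + Integral(a/cos(a), a)


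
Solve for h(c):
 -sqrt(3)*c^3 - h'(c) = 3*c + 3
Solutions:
 h(c) = C1 - sqrt(3)*c^4/4 - 3*c^2/2 - 3*c


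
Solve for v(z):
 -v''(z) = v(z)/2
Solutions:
 v(z) = C1*sin(sqrt(2)*z/2) + C2*cos(sqrt(2)*z/2)


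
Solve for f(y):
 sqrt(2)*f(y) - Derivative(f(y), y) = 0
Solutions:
 f(y) = C1*exp(sqrt(2)*y)


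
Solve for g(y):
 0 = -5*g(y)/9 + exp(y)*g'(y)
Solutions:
 g(y) = C1*exp(-5*exp(-y)/9)


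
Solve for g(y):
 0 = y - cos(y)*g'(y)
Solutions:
 g(y) = C1 + Integral(y/cos(y), y)


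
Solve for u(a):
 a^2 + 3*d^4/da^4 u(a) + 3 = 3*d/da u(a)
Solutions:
 u(a) = C1 + C4*exp(a) + a^3/9 + a + (C2*sin(sqrt(3)*a/2) + C3*cos(sqrt(3)*a/2))*exp(-a/2)


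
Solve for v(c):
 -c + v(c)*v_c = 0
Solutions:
 v(c) = -sqrt(C1 + c^2)
 v(c) = sqrt(C1 + c^2)


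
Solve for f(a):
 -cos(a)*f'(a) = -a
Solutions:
 f(a) = C1 + Integral(a/cos(a), a)


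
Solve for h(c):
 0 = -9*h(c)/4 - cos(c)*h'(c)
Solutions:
 h(c) = C1*(sin(c) - 1)^(9/8)/(sin(c) + 1)^(9/8)


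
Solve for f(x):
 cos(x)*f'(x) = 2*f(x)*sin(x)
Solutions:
 f(x) = C1/cos(x)^2


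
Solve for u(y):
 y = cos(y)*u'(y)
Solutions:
 u(y) = C1 + Integral(y/cos(y), y)


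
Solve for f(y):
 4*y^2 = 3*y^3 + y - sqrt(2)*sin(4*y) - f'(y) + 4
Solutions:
 f(y) = C1 + 3*y^4/4 - 4*y^3/3 + y^2/2 + 4*y + sqrt(2)*cos(4*y)/4


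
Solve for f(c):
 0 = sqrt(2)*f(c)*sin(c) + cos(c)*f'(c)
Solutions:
 f(c) = C1*cos(c)^(sqrt(2))


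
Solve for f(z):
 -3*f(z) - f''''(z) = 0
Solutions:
 f(z) = (C1*sin(sqrt(2)*3^(1/4)*z/2) + C2*cos(sqrt(2)*3^(1/4)*z/2))*exp(-sqrt(2)*3^(1/4)*z/2) + (C3*sin(sqrt(2)*3^(1/4)*z/2) + C4*cos(sqrt(2)*3^(1/4)*z/2))*exp(sqrt(2)*3^(1/4)*z/2)


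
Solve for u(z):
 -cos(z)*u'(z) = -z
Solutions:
 u(z) = C1 + Integral(z/cos(z), z)


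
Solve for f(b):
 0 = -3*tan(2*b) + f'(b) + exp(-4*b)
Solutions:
 f(b) = C1 + 3*log(tan(2*b)^2 + 1)/4 + exp(-4*b)/4


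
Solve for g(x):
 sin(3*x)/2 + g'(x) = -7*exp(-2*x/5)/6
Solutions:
 g(x) = C1 + cos(3*x)/6 + 35*exp(-2*x/5)/12


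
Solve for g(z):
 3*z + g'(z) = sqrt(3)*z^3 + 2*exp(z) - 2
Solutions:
 g(z) = C1 + sqrt(3)*z^4/4 - 3*z^2/2 - 2*z + 2*exp(z)


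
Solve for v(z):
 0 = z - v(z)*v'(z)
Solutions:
 v(z) = -sqrt(C1 + z^2)
 v(z) = sqrt(C1 + z^2)


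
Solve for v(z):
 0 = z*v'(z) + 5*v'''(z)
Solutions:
 v(z) = C1 + Integral(C2*airyai(-5^(2/3)*z/5) + C3*airybi(-5^(2/3)*z/5), z)


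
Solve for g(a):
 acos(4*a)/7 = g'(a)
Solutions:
 g(a) = C1 + a*acos(4*a)/7 - sqrt(1 - 16*a^2)/28


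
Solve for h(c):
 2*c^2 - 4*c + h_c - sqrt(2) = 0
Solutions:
 h(c) = C1 - 2*c^3/3 + 2*c^2 + sqrt(2)*c


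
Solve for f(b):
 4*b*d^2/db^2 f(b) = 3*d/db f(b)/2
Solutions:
 f(b) = C1 + C2*b^(11/8)


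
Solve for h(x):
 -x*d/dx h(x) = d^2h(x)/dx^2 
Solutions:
 h(x) = C1 + C2*erf(sqrt(2)*x/2)


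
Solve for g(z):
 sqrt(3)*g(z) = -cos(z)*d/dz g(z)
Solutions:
 g(z) = C1*(sin(z) - 1)^(sqrt(3)/2)/(sin(z) + 1)^(sqrt(3)/2)


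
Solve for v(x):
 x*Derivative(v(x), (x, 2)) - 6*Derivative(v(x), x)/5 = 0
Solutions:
 v(x) = C1 + C2*x^(11/5)


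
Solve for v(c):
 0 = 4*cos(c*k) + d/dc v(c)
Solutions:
 v(c) = C1 - 4*sin(c*k)/k


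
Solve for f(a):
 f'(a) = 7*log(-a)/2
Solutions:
 f(a) = C1 + 7*a*log(-a)/2 - 7*a/2


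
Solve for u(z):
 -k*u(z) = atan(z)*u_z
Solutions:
 u(z) = C1*exp(-k*Integral(1/atan(z), z))


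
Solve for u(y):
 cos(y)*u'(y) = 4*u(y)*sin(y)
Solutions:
 u(y) = C1/cos(y)^4


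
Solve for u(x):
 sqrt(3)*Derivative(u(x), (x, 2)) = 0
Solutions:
 u(x) = C1 + C2*x


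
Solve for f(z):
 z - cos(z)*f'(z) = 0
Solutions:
 f(z) = C1 + Integral(z/cos(z), z)


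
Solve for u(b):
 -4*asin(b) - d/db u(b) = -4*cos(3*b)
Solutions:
 u(b) = C1 - 4*b*asin(b) - 4*sqrt(1 - b^2) + 4*sin(3*b)/3


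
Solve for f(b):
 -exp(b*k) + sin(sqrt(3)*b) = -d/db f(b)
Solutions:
 f(b) = C1 + sqrt(3)*cos(sqrt(3)*b)/3 + exp(b*k)/k


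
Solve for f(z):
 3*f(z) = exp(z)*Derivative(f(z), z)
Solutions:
 f(z) = C1*exp(-3*exp(-z))


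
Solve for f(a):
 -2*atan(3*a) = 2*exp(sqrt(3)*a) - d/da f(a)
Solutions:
 f(a) = C1 + 2*a*atan(3*a) + 2*sqrt(3)*exp(sqrt(3)*a)/3 - log(9*a^2 + 1)/3


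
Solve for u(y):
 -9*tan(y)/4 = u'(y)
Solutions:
 u(y) = C1 + 9*log(cos(y))/4


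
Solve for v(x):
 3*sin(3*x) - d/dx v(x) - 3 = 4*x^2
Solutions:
 v(x) = C1 - 4*x^3/3 - 3*x - cos(3*x)


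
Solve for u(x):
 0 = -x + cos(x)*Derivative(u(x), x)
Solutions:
 u(x) = C1 + Integral(x/cos(x), x)


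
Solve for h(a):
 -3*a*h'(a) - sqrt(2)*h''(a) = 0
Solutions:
 h(a) = C1 + C2*erf(2^(1/4)*sqrt(3)*a/2)


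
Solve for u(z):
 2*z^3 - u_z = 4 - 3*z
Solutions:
 u(z) = C1 + z^4/2 + 3*z^2/2 - 4*z


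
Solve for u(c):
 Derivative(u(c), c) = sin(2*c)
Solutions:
 u(c) = C1 - cos(2*c)/2


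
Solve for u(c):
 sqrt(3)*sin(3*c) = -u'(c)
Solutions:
 u(c) = C1 + sqrt(3)*cos(3*c)/3


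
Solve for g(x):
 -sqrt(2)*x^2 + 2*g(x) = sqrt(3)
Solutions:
 g(x) = sqrt(2)*x^2/2 + sqrt(3)/2


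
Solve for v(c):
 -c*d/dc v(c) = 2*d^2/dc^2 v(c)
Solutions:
 v(c) = C1 + C2*erf(c/2)


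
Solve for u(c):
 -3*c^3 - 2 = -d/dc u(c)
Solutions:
 u(c) = C1 + 3*c^4/4 + 2*c


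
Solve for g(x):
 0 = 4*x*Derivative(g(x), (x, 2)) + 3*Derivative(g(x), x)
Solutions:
 g(x) = C1 + C2*x^(1/4)


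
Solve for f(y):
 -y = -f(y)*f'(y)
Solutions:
 f(y) = -sqrt(C1 + y^2)
 f(y) = sqrt(C1 + y^2)


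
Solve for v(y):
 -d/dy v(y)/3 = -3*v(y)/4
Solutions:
 v(y) = C1*exp(9*y/4)


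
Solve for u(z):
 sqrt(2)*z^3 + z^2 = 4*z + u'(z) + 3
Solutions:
 u(z) = C1 + sqrt(2)*z^4/4 + z^3/3 - 2*z^2 - 3*z


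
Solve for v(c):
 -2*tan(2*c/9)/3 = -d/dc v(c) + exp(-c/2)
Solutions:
 v(c) = C1 + 3*log(tan(2*c/9)^2 + 1)/2 - 2*exp(-c/2)


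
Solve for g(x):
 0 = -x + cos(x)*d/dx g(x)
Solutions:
 g(x) = C1 + Integral(x/cos(x), x)


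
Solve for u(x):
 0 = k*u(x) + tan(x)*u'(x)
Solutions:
 u(x) = C1*exp(-k*log(sin(x)))


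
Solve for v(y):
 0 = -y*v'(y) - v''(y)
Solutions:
 v(y) = C1 + C2*erf(sqrt(2)*y/2)


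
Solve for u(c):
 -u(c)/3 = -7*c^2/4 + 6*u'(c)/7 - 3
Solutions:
 u(c) = C1*exp(-7*c/18) + 21*c^2/4 - 27*c + 549/7


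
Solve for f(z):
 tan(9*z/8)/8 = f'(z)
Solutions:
 f(z) = C1 - log(cos(9*z/8))/9


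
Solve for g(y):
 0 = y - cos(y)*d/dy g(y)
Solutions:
 g(y) = C1 + Integral(y/cos(y), y)


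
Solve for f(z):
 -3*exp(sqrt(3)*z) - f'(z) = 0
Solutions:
 f(z) = C1 - sqrt(3)*exp(sqrt(3)*z)


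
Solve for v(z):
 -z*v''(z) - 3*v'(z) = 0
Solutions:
 v(z) = C1 + C2/z^2


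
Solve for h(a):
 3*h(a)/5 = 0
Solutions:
 h(a) = 0


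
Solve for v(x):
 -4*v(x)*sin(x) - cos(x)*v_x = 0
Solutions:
 v(x) = C1*cos(x)^4


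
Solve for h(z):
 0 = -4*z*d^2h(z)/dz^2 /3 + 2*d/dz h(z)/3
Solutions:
 h(z) = C1 + C2*z^(3/2)


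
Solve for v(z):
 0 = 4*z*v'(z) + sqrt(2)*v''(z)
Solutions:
 v(z) = C1 + C2*erf(2^(1/4)*z)


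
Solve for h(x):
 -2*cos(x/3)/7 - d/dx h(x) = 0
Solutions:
 h(x) = C1 - 6*sin(x/3)/7


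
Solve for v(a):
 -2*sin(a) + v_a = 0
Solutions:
 v(a) = C1 - 2*cos(a)


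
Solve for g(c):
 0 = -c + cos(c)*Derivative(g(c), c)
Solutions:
 g(c) = C1 + Integral(c/cos(c), c)


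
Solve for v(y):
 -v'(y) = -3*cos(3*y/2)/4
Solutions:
 v(y) = C1 + sin(3*y/2)/2


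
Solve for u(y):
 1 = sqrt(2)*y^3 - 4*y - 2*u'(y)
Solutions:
 u(y) = C1 + sqrt(2)*y^4/8 - y^2 - y/2


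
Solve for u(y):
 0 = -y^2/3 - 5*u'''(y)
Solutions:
 u(y) = C1 + C2*y + C3*y^2 - y^5/900


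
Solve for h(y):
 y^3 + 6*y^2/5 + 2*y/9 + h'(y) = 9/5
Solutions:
 h(y) = C1 - y^4/4 - 2*y^3/5 - y^2/9 + 9*y/5


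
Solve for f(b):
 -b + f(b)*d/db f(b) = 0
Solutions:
 f(b) = -sqrt(C1 + b^2)
 f(b) = sqrt(C1 + b^2)


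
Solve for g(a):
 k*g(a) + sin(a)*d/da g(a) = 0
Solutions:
 g(a) = C1*exp(k*(-log(cos(a) - 1) + log(cos(a) + 1))/2)


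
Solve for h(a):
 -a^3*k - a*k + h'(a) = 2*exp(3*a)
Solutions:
 h(a) = C1 + a^4*k/4 + a^2*k/2 + 2*exp(3*a)/3


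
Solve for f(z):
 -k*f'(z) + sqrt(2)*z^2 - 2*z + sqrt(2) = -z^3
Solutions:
 f(z) = C1 + z^4/(4*k) + sqrt(2)*z^3/(3*k) - z^2/k + sqrt(2)*z/k


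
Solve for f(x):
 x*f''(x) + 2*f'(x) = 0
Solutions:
 f(x) = C1 + C2/x


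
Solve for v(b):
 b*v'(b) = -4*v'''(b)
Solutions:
 v(b) = C1 + Integral(C2*airyai(-2^(1/3)*b/2) + C3*airybi(-2^(1/3)*b/2), b)


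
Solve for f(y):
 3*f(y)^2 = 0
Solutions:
 f(y) = 0


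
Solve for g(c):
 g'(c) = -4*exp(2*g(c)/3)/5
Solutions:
 g(c) = 3*log(-sqrt(-1/(C1 - 4*c))) - 3*log(2) + 3*log(30)/2
 g(c) = 3*log(-1/(C1 - 4*c))/2 - 3*log(2) + 3*log(30)/2


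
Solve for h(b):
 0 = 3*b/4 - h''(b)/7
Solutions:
 h(b) = C1 + C2*b + 7*b^3/8


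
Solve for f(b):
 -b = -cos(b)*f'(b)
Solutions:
 f(b) = C1 + Integral(b/cos(b), b)


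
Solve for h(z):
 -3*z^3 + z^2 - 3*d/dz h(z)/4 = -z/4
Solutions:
 h(z) = C1 - z^4 + 4*z^3/9 + z^2/6


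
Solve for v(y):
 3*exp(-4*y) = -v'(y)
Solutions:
 v(y) = C1 + 3*exp(-4*y)/4


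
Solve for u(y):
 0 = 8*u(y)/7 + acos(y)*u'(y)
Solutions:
 u(y) = C1*exp(-8*Integral(1/acos(y), y)/7)


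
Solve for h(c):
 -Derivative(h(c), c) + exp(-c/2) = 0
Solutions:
 h(c) = C1 - 2*exp(-c/2)


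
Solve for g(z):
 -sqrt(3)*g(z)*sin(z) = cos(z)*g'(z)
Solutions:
 g(z) = C1*cos(z)^(sqrt(3))


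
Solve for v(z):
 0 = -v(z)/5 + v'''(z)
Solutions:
 v(z) = C3*exp(5^(2/3)*z/5) + (C1*sin(sqrt(3)*5^(2/3)*z/10) + C2*cos(sqrt(3)*5^(2/3)*z/10))*exp(-5^(2/3)*z/10)


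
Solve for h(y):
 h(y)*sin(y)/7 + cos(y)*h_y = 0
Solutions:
 h(y) = C1*cos(y)^(1/7)


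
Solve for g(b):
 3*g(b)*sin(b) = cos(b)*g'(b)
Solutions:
 g(b) = C1/cos(b)^3


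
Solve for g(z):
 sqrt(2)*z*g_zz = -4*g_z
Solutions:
 g(z) = C1 + C2*z^(1 - 2*sqrt(2))


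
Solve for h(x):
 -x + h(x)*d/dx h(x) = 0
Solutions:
 h(x) = -sqrt(C1 + x^2)
 h(x) = sqrt(C1 + x^2)


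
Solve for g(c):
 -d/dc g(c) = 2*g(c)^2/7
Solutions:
 g(c) = 7/(C1 + 2*c)


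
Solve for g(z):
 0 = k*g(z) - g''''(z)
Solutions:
 g(z) = C1*exp(-k^(1/4)*z) + C2*exp(k^(1/4)*z) + C3*exp(-I*k^(1/4)*z) + C4*exp(I*k^(1/4)*z)


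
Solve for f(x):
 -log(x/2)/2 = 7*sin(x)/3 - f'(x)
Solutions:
 f(x) = C1 + x*log(x)/2 - x/2 - x*log(2)/2 - 7*cos(x)/3


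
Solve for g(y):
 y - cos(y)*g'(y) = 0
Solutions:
 g(y) = C1 + Integral(y/cos(y), y)


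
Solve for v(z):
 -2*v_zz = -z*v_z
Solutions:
 v(z) = C1 + C2*erfi(z/2)


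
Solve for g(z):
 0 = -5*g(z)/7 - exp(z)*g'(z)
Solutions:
 g(z) = C1*exp(5*exp(-z)/7)


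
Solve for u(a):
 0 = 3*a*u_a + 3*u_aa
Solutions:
 u(a) = C1 + C2*erf(sqrt(2)*a/2)


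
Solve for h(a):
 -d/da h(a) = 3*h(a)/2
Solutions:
 h(a) = C1*exp(-3*a/2)


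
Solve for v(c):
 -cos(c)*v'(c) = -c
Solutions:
 v(c) = C1 + Integral(c/cos(c), c)
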